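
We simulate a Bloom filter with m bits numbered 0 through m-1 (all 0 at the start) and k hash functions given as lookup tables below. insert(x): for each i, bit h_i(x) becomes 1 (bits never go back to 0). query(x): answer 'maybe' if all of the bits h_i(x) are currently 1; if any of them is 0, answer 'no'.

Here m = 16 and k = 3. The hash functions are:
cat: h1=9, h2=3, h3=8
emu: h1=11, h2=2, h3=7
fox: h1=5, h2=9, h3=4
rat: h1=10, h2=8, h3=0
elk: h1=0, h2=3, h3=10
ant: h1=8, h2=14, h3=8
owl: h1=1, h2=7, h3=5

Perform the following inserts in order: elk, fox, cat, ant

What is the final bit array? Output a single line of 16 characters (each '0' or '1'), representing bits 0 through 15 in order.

Start: bits=0000000000000000
After insert 'elk': sets bits 0 3 10 -> bits=1001000000100000
After insert 'fox': sets bits 4 5 9 -> bits=1001110001100000
After insert 'cat': sets bits 3 8 9 -> bits=1001110011100000
After insert 'ant': sets bits 8 14 -> bits=1001110011100010

Answer: 1001110011100010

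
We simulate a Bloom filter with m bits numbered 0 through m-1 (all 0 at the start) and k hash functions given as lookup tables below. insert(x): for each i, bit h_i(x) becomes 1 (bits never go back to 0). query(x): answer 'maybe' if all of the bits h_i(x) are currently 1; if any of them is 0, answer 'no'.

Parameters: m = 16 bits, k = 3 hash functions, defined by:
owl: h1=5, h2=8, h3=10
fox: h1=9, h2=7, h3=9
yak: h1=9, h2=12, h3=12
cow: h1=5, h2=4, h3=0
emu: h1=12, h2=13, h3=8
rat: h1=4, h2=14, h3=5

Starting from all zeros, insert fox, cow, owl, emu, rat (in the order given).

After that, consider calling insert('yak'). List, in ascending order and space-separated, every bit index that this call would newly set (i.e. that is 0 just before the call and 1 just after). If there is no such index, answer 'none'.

Start: bits=0000000000000000
After insert 'fox': sets bits 7 9 -> bits=0000000101000000
After insert 'cow': sets bits 0 4 5 -> bits=1000110101000000
After insert 'owl': sets bits 5 8 10 -> bits=1000110111100000
After insert 'emu': sets bits 8 12 13 -> bits=1000110111101100
After insert 'rat': sets bits 4 5 14 -> bits=1000110111101110
insert 'yak' would touch bits 9 12; currently bit9=1, bit12=1
Bits that are 0 among those (would change 0->1): none

Answer: none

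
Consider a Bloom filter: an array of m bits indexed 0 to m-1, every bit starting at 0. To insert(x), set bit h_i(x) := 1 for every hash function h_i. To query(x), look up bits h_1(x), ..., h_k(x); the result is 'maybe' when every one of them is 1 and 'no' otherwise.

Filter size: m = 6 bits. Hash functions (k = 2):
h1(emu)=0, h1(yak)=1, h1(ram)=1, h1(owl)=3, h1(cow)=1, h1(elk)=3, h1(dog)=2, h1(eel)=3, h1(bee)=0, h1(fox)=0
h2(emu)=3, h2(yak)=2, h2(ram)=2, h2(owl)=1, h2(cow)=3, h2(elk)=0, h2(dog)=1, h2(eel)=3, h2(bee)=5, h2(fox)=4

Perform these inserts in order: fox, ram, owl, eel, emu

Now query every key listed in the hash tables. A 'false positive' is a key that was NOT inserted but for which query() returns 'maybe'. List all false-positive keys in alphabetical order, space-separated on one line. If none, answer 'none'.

Start: bits=000000
After insert 'fox': sets bits 0 4 -> bits=100010
After insert 'ram': sets bits 1 2 -> bits=111010
After insert 'owl': sets bits 1 3 -> bits=111110
After insert 'eel': sets bits 3 -> bits=111110
After insert 'emu': sets bits 0 3 -> bits=111110
Not inserted: bee cow dog elk yak — query each against bits=111110:
query bee: checks bit0=1, bit5=0 (has a 0) -> no => not a false positive
query cow: checks bit1=1, bit3=1 (all 1) -> maybe => FALSE POSITIVE
query dog: checks bit1=1, bit2=1 (all 1) -> maybe => FALSE POSITIVE
query elk: checks bit0=1, bit3=1 (all 1) -> maybe => FALSE POSITIVE
query yak: checks bit1=1, bit2=1 (all 1) -> maybe => FALSE POSITIVE
False positives (alphabetical): cow dog elk yak

Answer: cow dog elk yak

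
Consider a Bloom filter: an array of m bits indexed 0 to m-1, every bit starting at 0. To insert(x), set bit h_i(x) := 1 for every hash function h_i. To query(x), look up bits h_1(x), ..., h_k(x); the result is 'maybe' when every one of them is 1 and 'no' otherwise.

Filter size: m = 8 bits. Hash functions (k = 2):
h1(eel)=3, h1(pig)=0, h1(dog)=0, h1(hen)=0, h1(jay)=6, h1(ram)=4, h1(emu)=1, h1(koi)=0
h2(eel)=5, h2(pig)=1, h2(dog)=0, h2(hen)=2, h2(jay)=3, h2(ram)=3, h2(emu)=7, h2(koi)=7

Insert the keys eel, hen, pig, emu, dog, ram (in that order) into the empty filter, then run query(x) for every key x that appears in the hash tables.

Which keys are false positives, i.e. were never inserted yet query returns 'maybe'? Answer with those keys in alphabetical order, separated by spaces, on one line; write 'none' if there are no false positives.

Answer: koi

Derivation:
Start: bits=00000000
After insert 'eel': sets bits 3 5 -> bits=00010100
After insert 'hen': sets bits 0 2 -> bits=10110100
After insert 'pig': sets bits 0 1 -> bits=11110100
After insert 'emu': sets bits 1 7 -> bits=11110101
After insert 'dog': sets bits 0 -> bits=11110101
After insert 'ram': sets bits 3 4 -> bits=11111101
Not inserted: jay koi — query each against bits=11111101:
query jay: checks bit3=1, bit6=0 (has a 0) -> no => not a false positive
query koi: checks bit0=1, bit7=1 (all 1) -> maybe => FALSE POSITIVE
False positives (alphabetical): koi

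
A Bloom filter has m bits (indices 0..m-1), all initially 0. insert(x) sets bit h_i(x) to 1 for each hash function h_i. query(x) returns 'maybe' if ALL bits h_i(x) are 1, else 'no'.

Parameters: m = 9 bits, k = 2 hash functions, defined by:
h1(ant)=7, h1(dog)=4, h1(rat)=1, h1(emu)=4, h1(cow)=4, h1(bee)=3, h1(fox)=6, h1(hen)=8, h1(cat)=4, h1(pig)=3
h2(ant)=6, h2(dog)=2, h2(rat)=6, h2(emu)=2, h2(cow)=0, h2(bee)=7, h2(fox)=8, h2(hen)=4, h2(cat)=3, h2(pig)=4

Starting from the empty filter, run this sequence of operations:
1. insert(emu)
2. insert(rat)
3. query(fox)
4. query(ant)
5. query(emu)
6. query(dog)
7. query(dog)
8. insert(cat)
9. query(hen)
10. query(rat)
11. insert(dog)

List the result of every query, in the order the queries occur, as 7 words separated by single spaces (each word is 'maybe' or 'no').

Answer: no no maybe maybe maybe no maybe

Derivation:
Start: bits=000000000
Op 1: insert emu -> sets bits 2 4 -> bits=001010000
Op 2: insert rat -> sets bits 1 6 -> bits=011010100
Op 3: query fox -> checks bit6=1, bit8=0 (has a 0) -> no
Op 4: query ant -> checks bit6=1, bit7=0 (has a 0) -> no
Op 5: query emu -> checks bit2=1, bit4=1 (all 1) -> maybe
Op 6: query dog -> checks bit2=1, bit4=1 (all 1) -> maybe
Op 7: query dog -> checks bit2=1, bit4=1 (all 1) -> maybe
Op 8: insert cat -> sets bits 3 4 -> bits=011110100
Op 9: query hen -> checks bit4=1, bit8=0 (has a 0) -> no
Op 10: query rat -> checks bit1=1, bit6=1 (all 1) -> maybe
Op 11: insert dog -> sets bits 2 4 -> bits=011110100
Query results in order: no no maybe maybe maybe no maybe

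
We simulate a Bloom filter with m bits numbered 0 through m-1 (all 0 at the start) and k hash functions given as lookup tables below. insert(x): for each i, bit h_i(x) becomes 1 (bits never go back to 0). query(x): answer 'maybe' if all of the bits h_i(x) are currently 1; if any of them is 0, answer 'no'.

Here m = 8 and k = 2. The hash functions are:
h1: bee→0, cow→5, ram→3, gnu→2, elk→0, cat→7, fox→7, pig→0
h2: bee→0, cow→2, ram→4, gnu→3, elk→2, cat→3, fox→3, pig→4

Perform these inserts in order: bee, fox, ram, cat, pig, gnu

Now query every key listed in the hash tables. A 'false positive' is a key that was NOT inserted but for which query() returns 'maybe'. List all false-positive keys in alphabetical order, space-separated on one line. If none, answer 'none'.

Start: bits=00000000
After insert 'bee': sets bits 0 -> bits=10000000
After insert 'fox': sets bits 3 7 -> bits=10010001
After insert 'ram': sets bits 3 4 -> bits=10011001
After insert 'cat': sets bits 3 7 -> bits=10011001
After insert 'pig': sets bits 0 4 -> bits=10011001
After insert 'gnu': sets bits 2 3 -> bits=10111001
Not inserted: cow elk — query each against bits=10111001:
query cow: checks bit2=1, bit5=0 (has a 0) -> no => not a false positive
query elk: checks bit0=1, bit2=1 (all 1) -> maybe => FALSE POSITIVE
False positives (alphabetical): elk

Answer: elk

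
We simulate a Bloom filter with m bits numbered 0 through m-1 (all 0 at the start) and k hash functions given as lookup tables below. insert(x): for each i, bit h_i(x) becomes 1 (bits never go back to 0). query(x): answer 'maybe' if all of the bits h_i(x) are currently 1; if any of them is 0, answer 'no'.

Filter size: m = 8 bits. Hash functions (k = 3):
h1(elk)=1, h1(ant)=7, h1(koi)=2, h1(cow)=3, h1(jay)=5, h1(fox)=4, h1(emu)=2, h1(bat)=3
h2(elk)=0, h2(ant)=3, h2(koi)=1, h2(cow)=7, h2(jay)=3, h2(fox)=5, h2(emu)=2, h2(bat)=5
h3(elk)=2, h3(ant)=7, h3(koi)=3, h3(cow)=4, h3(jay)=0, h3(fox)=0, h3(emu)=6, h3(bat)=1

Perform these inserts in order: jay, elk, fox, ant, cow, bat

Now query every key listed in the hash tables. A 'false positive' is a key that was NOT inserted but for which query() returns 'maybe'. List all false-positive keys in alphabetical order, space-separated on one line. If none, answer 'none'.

Start: bits=00000000
After insert 'jay': sets bits 0 3 5 -> bits=10010100
After insert 'elk': sets bits 0 1 2 -> bits=11110100
After insert 'fox': sets bits 0 4 5 -> bits=11111100
After insert 'ant': sets bits 3 7 -> bits=11111101
After insert 'cow': sets bits 3 4 7 -> bits=11111101
After insert 'bat': sets bits 1 3 5 -> bits=11111101
Not inserted: emu koi — query each against bits=11111101:
query emu: checks bit2=1, bit6=0 (has a 0) -> no => not a false positive
query koi: checks bit1=1, bit2=1, bit3=1 (all 1) -> maybe => FALSE POSITIVE
False positives (alphabetical): koi

Answer: koi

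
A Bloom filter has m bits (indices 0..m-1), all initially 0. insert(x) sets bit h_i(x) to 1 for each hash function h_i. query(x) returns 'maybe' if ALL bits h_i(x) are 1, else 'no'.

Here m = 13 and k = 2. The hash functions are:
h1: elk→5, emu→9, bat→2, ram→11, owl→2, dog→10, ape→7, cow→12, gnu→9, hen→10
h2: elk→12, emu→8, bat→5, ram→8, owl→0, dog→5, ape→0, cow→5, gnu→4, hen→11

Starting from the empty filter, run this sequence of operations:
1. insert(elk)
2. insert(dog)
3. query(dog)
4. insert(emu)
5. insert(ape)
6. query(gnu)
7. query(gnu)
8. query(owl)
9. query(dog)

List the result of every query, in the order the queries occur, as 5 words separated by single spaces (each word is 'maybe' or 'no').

Start: bits=0000000000000
Op 1: insert elk -> sets bits 5 12 -> bits=0000010000001
Op 2: insert dog -> sets bits 5 10 -> bits=0000010000101
Op 3: query dog -> checks bit5=1, bit10=1 (all 1) -> maybe
Op 4: insert emu -> sets bits 8 9 -> bits=0000010011101
Op 5: insert ape -> sets bits 0 7 -> bits=1000010111101
Op 6: query gnu -> checks bit4=0, bit9=1 (has a 0) -> no
Op 7: query gnu -> checks bit4=0, bit9=1 (has a 0) -> no
Op 8: query owl -> checks bit0=1, bit2=0 (has a 0) -> no
Op 9: query dog -> checks bit5=1, bit10=1 (all 1) -> maybe
Query results in order: maybe no no no maybe

Answer: maybe no no no maybe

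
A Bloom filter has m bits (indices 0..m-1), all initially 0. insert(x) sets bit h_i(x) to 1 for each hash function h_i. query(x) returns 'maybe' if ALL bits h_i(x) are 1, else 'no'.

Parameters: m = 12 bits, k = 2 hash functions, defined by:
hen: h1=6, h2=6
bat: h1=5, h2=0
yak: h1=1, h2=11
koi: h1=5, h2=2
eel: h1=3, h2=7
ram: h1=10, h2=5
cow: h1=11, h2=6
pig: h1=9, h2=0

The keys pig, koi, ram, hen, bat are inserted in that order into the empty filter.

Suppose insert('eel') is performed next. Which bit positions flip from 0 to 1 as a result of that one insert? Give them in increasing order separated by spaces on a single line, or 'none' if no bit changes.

Answer: 3 7

Derivation:
Start: bits=000000000000
After insert 'pig': sets bits 0 9 -> bits=100000000100
After insert 'koi': sets bits 2 5 -> bits=101001000100
After insert 'ram': sets bits 5 10 -> bits=101001000110
After insert 'hen': sets bits 6 -> bits=101001100110
After insert 'bat': sets bits 0 5 -> bits=101001100110
insert 'eel' would touch bits 3 7; currently bit3=0, bit7=0
Bits that are 0 among those (would change 0->1): 3 7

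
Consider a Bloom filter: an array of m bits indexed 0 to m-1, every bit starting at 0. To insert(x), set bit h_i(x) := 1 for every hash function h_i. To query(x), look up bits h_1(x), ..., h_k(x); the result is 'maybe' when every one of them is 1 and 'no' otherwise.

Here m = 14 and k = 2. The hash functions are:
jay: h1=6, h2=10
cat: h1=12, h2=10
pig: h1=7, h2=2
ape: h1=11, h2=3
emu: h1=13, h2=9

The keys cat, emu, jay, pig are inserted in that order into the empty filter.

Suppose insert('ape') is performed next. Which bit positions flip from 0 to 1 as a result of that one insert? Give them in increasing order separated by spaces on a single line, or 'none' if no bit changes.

Answer: 3 11

Derivation:
Start: bits=00000000000000
After insert 'cat': sets bits 10 12 -> bits=00000000001010
After insert 'emu': sets bits 9 13 -> bits=00000000011011
After insert 'jay': sets bits 6 10 -> bits=00000010011011
After insert 'pig': sets bits 2 7 -> bits=00100011011011
insert 'ape' would touch bits 3 11; currently bit3=0, bit11=0
Bits that are 0 among those (would change 0->1): 3 11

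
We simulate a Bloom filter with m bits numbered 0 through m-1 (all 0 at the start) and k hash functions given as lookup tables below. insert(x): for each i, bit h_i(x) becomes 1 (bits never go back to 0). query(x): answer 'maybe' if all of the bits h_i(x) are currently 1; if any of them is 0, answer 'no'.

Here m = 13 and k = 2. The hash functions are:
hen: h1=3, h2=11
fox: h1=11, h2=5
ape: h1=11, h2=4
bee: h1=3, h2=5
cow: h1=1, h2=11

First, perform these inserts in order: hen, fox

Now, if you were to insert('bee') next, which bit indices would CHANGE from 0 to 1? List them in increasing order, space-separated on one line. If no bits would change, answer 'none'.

Start: bits=0000000000000
After insert 'hen': sets bits 3 11 -> bits=0001000000010
After insert 'fox': sets bits 5 11 -> bits=0001010000010
insert 'bee' would touch bits 3 5; currently bit3=1, bit5=1
Bits that are 0 among those (would change 0->1): none

Answer: none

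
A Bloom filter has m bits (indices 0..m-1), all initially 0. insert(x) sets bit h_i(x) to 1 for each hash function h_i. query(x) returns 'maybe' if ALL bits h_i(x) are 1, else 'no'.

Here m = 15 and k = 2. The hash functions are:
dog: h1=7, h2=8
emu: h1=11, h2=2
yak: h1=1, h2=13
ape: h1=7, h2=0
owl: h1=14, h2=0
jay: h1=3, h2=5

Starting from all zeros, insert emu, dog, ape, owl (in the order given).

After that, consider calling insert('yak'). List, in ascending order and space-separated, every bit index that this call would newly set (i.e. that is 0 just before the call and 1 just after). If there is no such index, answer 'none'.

Start: bits=000000000000000
After insert 'emu': sets bits 2 11 -> bits=001000000001000
After insert 'dog': sets bits 7 8 -> bits=001000011001000
After insert 'ape': sets bits 0 7 -> bits=101000011001000
After insert 'owl': sets bits 0 14 -> bits=101000011001001
insert 'yak' would touch bits 1 13; currently bit1=0, bit13=0
Bits that are 0 among those (would change 0->1): 1 13

Answer: 1 13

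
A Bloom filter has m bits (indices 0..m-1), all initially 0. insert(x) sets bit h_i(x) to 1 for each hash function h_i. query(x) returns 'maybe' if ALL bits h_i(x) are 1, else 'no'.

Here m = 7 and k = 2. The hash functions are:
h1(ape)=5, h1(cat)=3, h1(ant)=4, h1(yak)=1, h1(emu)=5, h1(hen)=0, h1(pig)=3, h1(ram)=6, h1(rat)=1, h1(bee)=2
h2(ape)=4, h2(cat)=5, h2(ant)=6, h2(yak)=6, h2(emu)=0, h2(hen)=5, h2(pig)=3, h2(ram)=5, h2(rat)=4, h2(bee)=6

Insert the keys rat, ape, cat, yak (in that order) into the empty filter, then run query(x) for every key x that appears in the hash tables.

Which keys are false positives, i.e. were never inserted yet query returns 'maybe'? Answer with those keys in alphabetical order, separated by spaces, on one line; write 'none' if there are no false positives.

Answer: ant pig ram

Derivation:
Start: bits=0000000
After insert 'rat': sets bits 1 4 -> bits=0100100
After insert 'ape': sets bits 4 5 -> bits=0100110
After insert 'cat': sets bits 3 5 -> bits=0101110
After insert 'yak': sets bits 1 6 -> bits=0101111
Not inserted: ant bee emu hen pig ram — query each against bits=0101111:
query ant: checks bit4=1, bit6=1 (all 1) -> maybe => FALSE POSITIVE
query bee: checks bit2=0, bit6=1 (has a 0) -> no => not a false positive
query emu: checks bit0=0, bit5=1 (has a 0) -> no => not a false positive
query hen: checks bit0=0, bit5=1 (has a 0) -> no => not a false positive
query pig: checks bit3=1 (all 1) -> maybe => FALSE POSITIVE
query ram: checks bit5=1, bit6=1 (all 1) -> maybe => FALSE POSITIVE
False positives (alphabetical): ant pig ram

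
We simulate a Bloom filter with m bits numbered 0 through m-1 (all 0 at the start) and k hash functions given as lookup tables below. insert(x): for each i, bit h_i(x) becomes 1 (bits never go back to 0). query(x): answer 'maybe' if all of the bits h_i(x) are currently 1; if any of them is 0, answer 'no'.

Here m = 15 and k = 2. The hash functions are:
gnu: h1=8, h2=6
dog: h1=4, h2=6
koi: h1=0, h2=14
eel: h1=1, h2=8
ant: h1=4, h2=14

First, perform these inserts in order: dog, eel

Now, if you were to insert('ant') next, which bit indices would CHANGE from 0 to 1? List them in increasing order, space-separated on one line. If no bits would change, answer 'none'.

Answer: 14

Derivation:
Start: bits=000000000000000
After insert 'dog': sets bits 4 6 -> bits=000010100000000
After insert 'eel': sets bits 1 8 -> bits=010010101000000
insert 'ant' would touch bits 4 14; currently bit4=1, bit14=0
Bits that are 0 among those (would change 0->1): 14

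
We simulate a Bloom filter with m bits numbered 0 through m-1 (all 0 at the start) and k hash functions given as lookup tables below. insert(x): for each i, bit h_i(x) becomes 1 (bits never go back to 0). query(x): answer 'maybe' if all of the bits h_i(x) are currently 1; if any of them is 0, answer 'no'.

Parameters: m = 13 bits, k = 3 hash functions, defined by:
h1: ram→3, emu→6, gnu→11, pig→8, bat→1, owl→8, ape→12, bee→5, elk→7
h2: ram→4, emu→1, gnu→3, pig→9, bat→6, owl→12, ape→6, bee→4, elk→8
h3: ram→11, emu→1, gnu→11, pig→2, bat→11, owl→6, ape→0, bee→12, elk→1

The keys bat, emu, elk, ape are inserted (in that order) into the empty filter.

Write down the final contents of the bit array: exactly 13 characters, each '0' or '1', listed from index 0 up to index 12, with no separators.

Answer: 1100001110011

Derivation:
Start: bits=0000000000000
After insert 'bat': sets bits 1 6 11 -> bits=0100001000010
After insert 'emu': sets bits 1 6 -> bits=0100001000010
After insert 'elk': sets bits 1 7 8 -> bits=0100001110010
After insert 'ape': sets bits 0 6 12 -> bits=1100001110011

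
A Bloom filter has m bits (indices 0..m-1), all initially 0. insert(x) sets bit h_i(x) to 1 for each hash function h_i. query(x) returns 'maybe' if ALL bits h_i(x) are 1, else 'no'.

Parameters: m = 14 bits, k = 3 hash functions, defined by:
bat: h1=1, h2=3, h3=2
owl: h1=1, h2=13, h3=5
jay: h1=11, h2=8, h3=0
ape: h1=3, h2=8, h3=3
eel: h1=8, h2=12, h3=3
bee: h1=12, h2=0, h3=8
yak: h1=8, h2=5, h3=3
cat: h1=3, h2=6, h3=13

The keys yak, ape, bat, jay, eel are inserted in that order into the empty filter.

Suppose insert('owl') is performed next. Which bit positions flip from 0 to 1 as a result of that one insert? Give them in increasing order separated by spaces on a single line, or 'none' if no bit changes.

Answer: 13

Derivation:
Start: bits=00000000000000
After insert 'yak': sets bits 3 5 8 -> bits=00010100100000
After insert 'ape': sets bits 3 8 -> bits=00010100100000
After insert 'bat': sets bits 1 2 3 -> bits=01110100100000
After insert 'jay': sets bits 0 8 11 -> bits=11110100100100
After insert 'eel': sets bits 3 8 12 -> bits=11110100100110
insert 'owl' would touch bits 1 5 13; currently bit1=1, bit5=1, bit13=0
Bits that are 0 among those (would change 0->1): 13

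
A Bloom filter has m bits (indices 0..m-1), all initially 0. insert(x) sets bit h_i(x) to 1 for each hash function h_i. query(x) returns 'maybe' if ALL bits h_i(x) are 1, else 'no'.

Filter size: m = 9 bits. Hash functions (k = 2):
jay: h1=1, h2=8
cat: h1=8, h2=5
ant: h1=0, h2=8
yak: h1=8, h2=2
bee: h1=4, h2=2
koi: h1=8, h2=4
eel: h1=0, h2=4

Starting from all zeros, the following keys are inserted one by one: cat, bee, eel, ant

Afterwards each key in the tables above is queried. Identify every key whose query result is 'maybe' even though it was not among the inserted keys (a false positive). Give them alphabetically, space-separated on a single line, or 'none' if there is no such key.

Answer: koi yak

Derivation:
Start: bits=000000000
After insert 'cat': sets bits 5 8 -> bits=000001001
After insert 'bee': sets bits 2 4 -> bits=001011001
After insert 'eel': sets bits 0 4 -> bits=101011001
After insert 'ant': sets bits 0 8 -> bits=101011001
Not inserted: jay koi yak — query each against bits=101011001:
query jay: checks bit1=0, bit8=1 (has a 0) -> no => not a false positive
query koi: checks bit4=1, bit8=1 (all 1) -> maybe => FALSE POSITIVE
query yak: checks bit2=1, bit8=1 (all 1) -> maybe => FALSE POSITIVE
False positives (alphabetical): koi yak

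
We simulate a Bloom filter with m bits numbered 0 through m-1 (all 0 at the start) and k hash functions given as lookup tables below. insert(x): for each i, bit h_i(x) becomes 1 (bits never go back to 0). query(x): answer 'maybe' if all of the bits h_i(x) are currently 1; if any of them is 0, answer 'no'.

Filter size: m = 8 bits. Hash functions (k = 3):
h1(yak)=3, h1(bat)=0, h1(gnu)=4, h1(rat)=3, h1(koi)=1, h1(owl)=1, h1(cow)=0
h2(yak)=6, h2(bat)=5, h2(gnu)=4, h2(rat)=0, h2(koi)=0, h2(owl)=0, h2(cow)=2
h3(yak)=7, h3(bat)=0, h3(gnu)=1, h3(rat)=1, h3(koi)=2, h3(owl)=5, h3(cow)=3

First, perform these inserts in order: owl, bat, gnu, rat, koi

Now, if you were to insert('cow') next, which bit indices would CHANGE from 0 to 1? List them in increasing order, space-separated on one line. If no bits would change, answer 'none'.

Start: bits=00000000
After insert 'owl': sets bits 0 1 5 -> bits=11000100
After insert 'bat': sets bits 0 5 -> bits=11000100
After insert 'gnu': sets bits 1 4 -> bits=11001100
After insert 'rat': sets bits 0 1 3 -> bits=11011100
After insert 'koi': sets bits 0 1 2 -> bits=11111100
insert 'cow' would touch bits 0 2 3; currently bit0=1, bit2=1, bit3=1
Bits that are 0 among those (would change 0->1): none

Answer: none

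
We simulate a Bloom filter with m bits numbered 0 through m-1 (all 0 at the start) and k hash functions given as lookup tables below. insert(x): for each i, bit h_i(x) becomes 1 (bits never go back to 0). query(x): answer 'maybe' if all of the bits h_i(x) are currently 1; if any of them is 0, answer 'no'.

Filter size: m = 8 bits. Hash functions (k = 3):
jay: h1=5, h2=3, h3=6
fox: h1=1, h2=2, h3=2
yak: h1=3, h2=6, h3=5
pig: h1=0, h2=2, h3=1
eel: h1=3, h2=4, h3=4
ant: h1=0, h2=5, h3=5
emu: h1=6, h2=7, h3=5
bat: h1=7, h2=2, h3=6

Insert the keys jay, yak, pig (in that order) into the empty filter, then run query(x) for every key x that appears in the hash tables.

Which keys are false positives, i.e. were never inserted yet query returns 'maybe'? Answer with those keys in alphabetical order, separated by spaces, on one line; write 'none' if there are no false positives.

Answer: ant fox

Derivation:
Start: bits=00000000
After insert 'jay': sets bits 3 5 6 -> bits=00010110
After insert 'yak': sets bits 3 5 6 -> bits=00010110
After insert 'pig': sets bits 0 1 2 -> bits=11110110
Not inserted: ant bat eel emu fox — query each against bits=11110110:
query ant: checks bit0=1, bit5=1 (all 1) -> maybe => FALSE POSITIVE
query bat: checks bit2=1, bit6=1, bit7=0 (has a 0) -> no => not a false positive
query eel: checks bit3=1, bit4=0 (has a 0) -> no => not a false positive
query emu: checks bit5=1, bit6=1, bit7=0 (has a 0) -> no => not a false positive
query fox: checks bit1=1, bit2=1 (all 1) -> maybe => FALSE POSITIVE
False positives (alphabetical): ant fox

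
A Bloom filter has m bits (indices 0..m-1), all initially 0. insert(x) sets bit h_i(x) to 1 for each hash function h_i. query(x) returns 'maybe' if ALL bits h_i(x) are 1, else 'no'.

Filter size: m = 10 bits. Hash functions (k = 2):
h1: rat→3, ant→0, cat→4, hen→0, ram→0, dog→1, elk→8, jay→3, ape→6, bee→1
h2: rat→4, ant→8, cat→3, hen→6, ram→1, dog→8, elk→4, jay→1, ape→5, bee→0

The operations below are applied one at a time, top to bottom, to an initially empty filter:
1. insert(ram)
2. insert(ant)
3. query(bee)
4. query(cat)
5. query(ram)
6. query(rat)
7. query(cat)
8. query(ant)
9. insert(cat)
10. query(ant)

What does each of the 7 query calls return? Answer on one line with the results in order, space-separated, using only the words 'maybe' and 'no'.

Start: bits=0000000000
Op 1: insert ram -> sets bits 0 1 -> bits=1100000000
Op 2: insert ant -> sets bits 0 8 -> bits=1100000010
Op 3: query bee -> checks bit0=1, bit1=1 (all 1) -> maybe
Op 4: query cat -> checks bit3=0, bit4=0 (has a 0) -> no
Op 5: query ram -> checks bit0=1, bit1=1 (all 1) -> maybe
Op 6: query rat -> checks bit3=0, bit4=0 (has a 0) -> no
Op 7: query cat -> checks bit3=0, bit4=0 (has a 0) -> no
Op 8: query ant -> checks bit0=1, bit8=1 (all 1) -> maybe
Op 9: insert cat -> sets bits 3 4 -> bits=1101100010
Op 10: query ant -> checks bit0=1, bit8=1 (all 1) -> maybe
Query results in order: maybe no maybe no no maybe maybe

Answer: maybe no maybe no no maybe maybe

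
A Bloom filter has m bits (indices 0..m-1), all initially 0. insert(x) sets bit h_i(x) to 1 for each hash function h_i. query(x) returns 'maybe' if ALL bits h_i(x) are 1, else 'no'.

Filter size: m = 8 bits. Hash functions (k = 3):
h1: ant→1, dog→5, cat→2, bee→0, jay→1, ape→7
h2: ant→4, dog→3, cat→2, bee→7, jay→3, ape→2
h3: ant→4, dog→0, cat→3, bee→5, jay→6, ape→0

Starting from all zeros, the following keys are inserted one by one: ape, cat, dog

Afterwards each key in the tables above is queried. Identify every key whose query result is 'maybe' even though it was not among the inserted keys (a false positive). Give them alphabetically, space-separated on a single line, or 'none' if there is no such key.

Answer: bee

Derivation:
Start: bits=00000000
After insert 'ape': sets bits 0 2 7 -> bits=10100001
After insert 'cat': sets bits 2 3 -> bits=10110001
After insert 'dog': sets bits 0 3 5 -> bits=10110101
Not inserted: ant bee jay — query each against bits=10110101:
query ant: checks bit1=0, bit4=0 (has a 0) -> no => not a false positive
query bee: checks bit0=1, bit5=1, bit7=1 (all 1) -> maybe => FALSE POSITIVE
query jay: checks bit1=0, bit3=1, bit6=0 (has a 0) -> no => not a false positive
False positives (alphabetical): bee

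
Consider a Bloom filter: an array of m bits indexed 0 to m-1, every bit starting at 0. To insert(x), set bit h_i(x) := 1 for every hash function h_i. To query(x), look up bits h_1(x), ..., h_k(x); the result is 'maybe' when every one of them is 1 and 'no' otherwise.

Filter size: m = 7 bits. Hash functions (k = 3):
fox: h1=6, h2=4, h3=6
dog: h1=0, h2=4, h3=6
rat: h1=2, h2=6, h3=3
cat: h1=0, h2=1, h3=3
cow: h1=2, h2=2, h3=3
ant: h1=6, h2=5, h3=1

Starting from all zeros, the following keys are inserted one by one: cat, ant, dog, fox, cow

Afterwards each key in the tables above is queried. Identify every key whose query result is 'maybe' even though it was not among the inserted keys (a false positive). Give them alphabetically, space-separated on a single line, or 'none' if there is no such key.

Answer: rat

Derivation:
Start: bits=0000000
After insert 'cat': sets bits 0 1 3 -> bits=1101000
After insert 'ant': sets bits 1 5 6 -> bits=1101011
After insert 'dog': sets bits 0 4 6 -> bits=1101111
After insert 'fox': sets bits 4 6 -> bits=1101111
After insert 'cow': sets bits 2 3 -> bits=1111111
Not inserted: rat — query each against bits=1111111:
query rat: checks bit2=1, bit3=1, bit6=1 (all 1) -> maybe => FALSE POSITIVE
False positives (alphabetical): rat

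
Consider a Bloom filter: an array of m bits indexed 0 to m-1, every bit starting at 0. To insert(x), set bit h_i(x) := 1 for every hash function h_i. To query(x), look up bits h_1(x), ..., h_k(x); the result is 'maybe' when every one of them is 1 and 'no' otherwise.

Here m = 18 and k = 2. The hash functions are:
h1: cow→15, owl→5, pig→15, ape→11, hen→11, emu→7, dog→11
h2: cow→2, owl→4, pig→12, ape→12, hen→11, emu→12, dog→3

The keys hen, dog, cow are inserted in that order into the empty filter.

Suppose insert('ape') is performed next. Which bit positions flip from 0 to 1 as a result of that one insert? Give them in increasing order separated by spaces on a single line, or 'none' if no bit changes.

Start: bits=000000000000000000
After insert 'hen': sets bits 11 -> bits=000000000001000000
After insert 'dog': sets bits 3 11 -> bits=000100000001000000
After insert 'cow': sets bits 2 15 -> bits=001100000001000100
insert 'ape' would touch bits 11 12; currently bit11=1, bit12=0
Bits that are 0 among those (would change 0->1): 12

Answer: 12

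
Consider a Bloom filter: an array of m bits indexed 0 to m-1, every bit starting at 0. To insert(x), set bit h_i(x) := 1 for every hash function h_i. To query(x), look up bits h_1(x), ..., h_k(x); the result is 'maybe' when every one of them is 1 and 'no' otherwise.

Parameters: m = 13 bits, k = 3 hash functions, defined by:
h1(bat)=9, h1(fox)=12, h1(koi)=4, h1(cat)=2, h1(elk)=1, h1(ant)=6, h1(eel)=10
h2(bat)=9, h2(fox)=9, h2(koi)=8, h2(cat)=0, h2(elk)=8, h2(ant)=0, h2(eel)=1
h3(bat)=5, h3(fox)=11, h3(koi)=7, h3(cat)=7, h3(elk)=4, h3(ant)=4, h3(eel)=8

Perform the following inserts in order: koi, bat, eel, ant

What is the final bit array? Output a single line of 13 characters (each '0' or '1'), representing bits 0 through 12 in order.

Start: bits=0000000000000
After insert 'koi': sets bits 4 7 8 -> bits=0000100110000
After insert 'bat': sets bits 5 9 -> bits=0000110111000
After insert 'eel': sets bits 1 8 10 -> bits=0100110111100
After insert 'ant': sets bits 0 4 6 -> bits=1100111111100

Answer: 1100111111100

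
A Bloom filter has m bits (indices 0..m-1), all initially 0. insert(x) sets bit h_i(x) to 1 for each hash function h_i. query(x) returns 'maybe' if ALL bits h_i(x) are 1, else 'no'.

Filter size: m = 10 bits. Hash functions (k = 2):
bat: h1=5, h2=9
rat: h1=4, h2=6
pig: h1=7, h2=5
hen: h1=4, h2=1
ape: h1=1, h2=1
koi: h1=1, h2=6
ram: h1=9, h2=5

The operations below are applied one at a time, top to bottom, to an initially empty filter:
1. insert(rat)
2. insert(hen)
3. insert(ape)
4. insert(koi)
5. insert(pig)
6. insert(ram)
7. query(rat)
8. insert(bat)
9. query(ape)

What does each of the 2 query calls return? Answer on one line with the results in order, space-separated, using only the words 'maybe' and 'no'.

Start: bits=0000000000
Op 1: insert rat -> sets bits 4 6 -> bits=0000101000
Op 2: insert hen -> sets bits 1 4 -> bits=0100101000
Op 3: insert ape -> sets bits 1 -> bits=0100101000
Op 4: insert koi -> sets bits 1 6 -> bits=0100101000
Op 5: insert pig -> sets bits 5 7 -> bits=0100111100
Op 6: insert ram -> sets bits 5 9 -> bits=0100111101
Op 7: query rat -> checks bit4=1, bit6=1 (all 1) -> maybe
Op 8: insert bat -> sets bits 5 9 -> bits=0100111101
Op 9: query ape -> checks bit1=1 (all 1) -> maybe
Query results in order: maybe maybe

Answer: maybe maybe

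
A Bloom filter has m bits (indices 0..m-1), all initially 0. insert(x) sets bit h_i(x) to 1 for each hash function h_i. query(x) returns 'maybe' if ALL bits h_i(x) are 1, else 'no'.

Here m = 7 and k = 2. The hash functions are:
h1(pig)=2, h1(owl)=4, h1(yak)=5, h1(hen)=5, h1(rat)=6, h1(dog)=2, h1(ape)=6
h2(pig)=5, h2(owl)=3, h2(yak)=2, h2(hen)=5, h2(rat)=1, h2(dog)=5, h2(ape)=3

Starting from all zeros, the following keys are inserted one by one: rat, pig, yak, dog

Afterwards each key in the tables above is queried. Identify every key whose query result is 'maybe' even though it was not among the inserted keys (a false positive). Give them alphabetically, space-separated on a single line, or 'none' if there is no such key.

Start: bits=0000000
After insert 'rat': sets bits 1 6 -> bits=0100001
After insert 'pig': sets bits 2 5 -> bits=0110011
After insert 'yak': sets bits 2 5 -> bits=0110011
After insert 'dog': sets bits 2 5 -> bits=0110011
Not inserted: ape hen owl — query each against bits=0110011:
query ape: checks bit3=0, bit6=1 (has a 0) -> no => not a false positive
query hen: checks bit5=1 (all 1) -> maybe => FALSE POSITIVE
query owl: checks bit3=0, bit4=0 (has a 0) -> no => not a false positive
False positives (alphabetical): hen

Answer: hen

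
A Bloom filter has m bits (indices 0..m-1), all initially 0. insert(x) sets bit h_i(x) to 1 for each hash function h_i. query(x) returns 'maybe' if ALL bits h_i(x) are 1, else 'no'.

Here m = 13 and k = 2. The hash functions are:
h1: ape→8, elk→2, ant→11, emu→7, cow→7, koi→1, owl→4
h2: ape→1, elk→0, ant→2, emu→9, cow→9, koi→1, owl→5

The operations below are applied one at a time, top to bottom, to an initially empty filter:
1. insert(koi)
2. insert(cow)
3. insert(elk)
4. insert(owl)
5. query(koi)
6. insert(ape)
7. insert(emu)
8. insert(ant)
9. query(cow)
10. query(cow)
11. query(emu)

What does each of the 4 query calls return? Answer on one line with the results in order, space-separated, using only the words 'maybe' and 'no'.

Start: bits=0000000000000
Op 1: insert koi -> sets bits 1 -> bits=0100000000000
Op 2: insert cow -> sets bits 7 9 -> bits=0100000101000
Op 3: insert elk -> sets bits 0 2 -> bits=1110000101000
Op 4: insert owl -> sets bits 4 5 -> bits=1110110101000
Op 5: query koi -> checks bit1=1 (all 1) -> maybe
Op 6: insert ape -> sets bits 1 8 -> bits=1110110111000
Op 7: insert emu -> sets bits 7 9 -> bits=1110110111000
Op 8: insert ant -> sets bits 2 11 -> bits=1110110111010
Op 9: query cow -> checks bit7=1, bit9=1 (all 1) -> maybe
Op 10: query cow -> checks bit7=1, bit9=1 (all 1) -> maybe
Op 11: query emu -> checks bit7=1, bit9=1 (all 1) -> maybe
Query results in order: maybe maybe maybe maybe

Answer: maybe maybe maybe maybe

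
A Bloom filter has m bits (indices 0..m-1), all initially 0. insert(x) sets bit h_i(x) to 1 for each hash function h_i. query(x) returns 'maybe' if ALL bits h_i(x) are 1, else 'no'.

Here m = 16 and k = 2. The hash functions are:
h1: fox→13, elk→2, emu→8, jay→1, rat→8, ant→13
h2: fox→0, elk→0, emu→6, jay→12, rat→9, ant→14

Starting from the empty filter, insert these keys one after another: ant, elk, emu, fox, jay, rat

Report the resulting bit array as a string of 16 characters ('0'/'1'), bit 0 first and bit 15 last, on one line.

Start: bits=0000000000000000
After insert 'ant': sets bits 13 14 -> bits=0000000000000110
After insert 'elk': sets bits 0 2 -> bits=1010000000000110
After insert 'emu': sets bits 6 8 -> bits=1010001010000110
After insert 'fox': sets bits 0 13 -> bits=1010001010000110
After insert 'jay': sets bits 1 12 -> bits=1110001010001110
After insert 'rat': sets bits 8 9 -> bits=1110001011001110

Answer: 1110001011001110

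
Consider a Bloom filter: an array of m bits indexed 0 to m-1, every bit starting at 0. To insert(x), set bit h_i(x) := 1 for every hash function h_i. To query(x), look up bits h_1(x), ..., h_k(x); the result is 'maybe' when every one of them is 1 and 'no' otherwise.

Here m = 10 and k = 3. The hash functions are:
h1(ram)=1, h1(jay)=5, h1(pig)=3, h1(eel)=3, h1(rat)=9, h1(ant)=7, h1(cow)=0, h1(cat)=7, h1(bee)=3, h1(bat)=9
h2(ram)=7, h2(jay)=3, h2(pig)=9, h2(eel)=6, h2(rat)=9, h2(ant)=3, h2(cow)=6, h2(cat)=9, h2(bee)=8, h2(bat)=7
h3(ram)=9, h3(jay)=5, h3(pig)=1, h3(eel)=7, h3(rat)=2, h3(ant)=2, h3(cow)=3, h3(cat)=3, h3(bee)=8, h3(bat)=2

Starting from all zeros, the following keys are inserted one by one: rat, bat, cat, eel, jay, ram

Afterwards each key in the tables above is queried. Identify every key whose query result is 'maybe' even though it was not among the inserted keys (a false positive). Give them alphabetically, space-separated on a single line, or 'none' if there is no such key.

Start: bits=0000000000
After insert 'rat': sets bits 2 9 -> bits=0010000001
After insert 'bat': sets bits 2 7 9 -> bits=0010000101
After insert 'cat': sets bits 3 7 9 -> bits=0011000101
After insert 'eel': sets bits 3 6 7 -> bits=0011001101
After insert 'jay': sets bits 3 5 -> bits=0011011101
After insert 'ram': sets bits 1 7 9 -> bits=0111011101
Not inserted: ant bee cow pig — query each against bits=0111011101:
query ant: checks bit2=1, bit3=1, bit7=1 (all 1) -> maybe => FALSE POSITIVE
query bee: checks bit3=1, bit8=0 (has a 0) -> no => not a false positive
query cow: checks bit0=0, bit3=1, bit6=1 (has a 0) -> no => not a false positive
query pig: checks bit1=1, bit3=1, bit9=1 (all 1) -> maybe => FALSE POSITIVE
False positives (alphabetical): ant pig

Answer: ant pig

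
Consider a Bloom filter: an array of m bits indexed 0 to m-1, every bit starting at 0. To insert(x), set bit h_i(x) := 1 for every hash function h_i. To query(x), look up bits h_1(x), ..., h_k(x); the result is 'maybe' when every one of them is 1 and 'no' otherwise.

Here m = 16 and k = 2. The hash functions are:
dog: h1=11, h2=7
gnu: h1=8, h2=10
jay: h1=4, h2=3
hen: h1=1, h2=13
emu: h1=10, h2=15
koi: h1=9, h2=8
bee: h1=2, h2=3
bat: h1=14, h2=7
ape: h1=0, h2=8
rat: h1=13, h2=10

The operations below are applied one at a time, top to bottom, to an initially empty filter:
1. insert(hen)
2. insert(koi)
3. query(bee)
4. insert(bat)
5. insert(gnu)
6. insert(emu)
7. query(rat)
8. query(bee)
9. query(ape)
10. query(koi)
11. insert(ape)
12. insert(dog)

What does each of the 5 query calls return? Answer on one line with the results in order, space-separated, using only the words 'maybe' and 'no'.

Start: bits=0000000000000000
Op 1: insert hen -> sets bits 1 13 -> bits=0100000000000100
Op 2: insert koi -> sets bits 8 9 -> bits=0100000011000100
Op 3: query bee -> checks bit2=0, bit3=0 (has a 0) -> no
Op 4: insert bat -> sets bits 7 14 -> bits=0100000111000110
Op 5: insert gnu -> sets bits 8 10 -> bits=0100000111100110
Op 6: insert emu -> sets bits 10 15 -> bits=0100000111100111
Op 7: query rat -> checks bit10=1, bit13=1 (all 1) -> maybe
Op 8: query bee -> checks bit2=0, bit3=0 (has a 0) -> no
Op 9: query ape -> checks bit0=0, bit8=1 (has a 0) -> no
Op 10: query koi -> checks bit8=1, bit9=1 (all 1) -> maybe
Op 11: insert ape -> sets bits 0 8 -> bits=1100000111100111
Op 12: insert dog -> sets bits 7 11 -> bits=1100000111110111
Query results in order: no maybe no no maybe

Answer: no maybe no no maybe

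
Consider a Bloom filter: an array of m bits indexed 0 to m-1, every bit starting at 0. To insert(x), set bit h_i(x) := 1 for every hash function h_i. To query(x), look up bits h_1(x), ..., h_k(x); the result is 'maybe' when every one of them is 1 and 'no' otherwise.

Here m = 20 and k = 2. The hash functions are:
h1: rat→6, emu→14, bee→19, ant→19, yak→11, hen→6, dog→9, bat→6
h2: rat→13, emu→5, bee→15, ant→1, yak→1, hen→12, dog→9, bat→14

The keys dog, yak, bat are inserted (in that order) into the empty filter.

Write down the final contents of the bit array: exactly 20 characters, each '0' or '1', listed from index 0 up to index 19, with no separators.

Start: bits=00000000000000000000
After insert 'dog': sets bits 9 -> bits=00000000010000000000
After insert 'yak': sets bits 1 11 -> bits=01000000010100000000
After insert 'bat': sets bits 6 14 -> bits=01000010010100100000

Answer: 01000010010100100000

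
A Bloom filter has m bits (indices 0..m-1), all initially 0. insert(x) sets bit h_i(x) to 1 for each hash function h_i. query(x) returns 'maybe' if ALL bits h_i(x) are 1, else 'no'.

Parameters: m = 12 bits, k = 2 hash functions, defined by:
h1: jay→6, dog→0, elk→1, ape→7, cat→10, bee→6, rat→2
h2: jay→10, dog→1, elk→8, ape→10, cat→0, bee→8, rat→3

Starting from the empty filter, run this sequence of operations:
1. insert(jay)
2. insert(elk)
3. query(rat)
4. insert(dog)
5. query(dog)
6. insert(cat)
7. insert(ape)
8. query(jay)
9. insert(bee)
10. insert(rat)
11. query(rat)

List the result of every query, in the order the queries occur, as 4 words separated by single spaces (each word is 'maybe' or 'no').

Answer: no maybe maybe maybe

Derivation:
Start: bits=000000000000
Op 1: insert jay -> sets bits 6 10 -> bits=000000100010
Op 2: insert elk -> sets bits 1 8 -> bits=010000101010
Op 3: query rat -> checks bit2=0, bit3=0 (has a 0) -> no
Op 4: insert dog -> sets bits 0 1 -> bits=110000101010
Op 5: query dog -> checks bit0=1, bit1=1 (all 1) -> maybe
Op 6: insert cat -> sets bits 0 10 -> bits=110000101010
Op 7: insert ape -> sets bits 7 10 -> bits=110000111010
Op 8: query jay -> checks bit6=1, bit10=1 (all 1) -> maybe
Op 9: insert bee -> sets bits 6 8 -> bits=110000111010
Op 10: insert rat -> sets bits 2 3 -> bits=111100111010
Op 11: query rat -> checks bit2=1, bit3=1 (all 1) -> maybe
Query results in order: no maybe maybe maybe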